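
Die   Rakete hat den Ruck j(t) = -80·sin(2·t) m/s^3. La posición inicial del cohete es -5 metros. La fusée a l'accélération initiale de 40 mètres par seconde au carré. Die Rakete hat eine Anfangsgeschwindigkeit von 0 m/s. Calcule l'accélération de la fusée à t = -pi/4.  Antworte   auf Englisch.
To find the answer, we compute 1 integral of j(t) = -80·sin(2·t). Taking ∫j(t)dt and applying a(0) = 40, we find a(t) = 40·cos(2·t). Using a(t) = 40·cos(2·t) and substituting t = -pi/4, we find a = 0.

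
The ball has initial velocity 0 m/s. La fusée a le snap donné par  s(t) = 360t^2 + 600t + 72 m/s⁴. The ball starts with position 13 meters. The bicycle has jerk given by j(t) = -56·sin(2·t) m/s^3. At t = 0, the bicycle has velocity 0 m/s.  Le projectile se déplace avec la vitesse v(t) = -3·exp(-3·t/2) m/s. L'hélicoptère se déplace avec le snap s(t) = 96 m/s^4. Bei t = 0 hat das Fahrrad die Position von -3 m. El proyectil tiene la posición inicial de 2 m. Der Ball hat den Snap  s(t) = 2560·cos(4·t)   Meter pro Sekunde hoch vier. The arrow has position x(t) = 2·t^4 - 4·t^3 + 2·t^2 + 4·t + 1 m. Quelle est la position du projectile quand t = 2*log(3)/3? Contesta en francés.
Pour résoudre ceci, nous devons prendre 1 primitive de notre équation de la vitesse v(t) = -3·exp(-3·t/2). En prenant ∫v(t)dt et en appliquant x(0) = 2, nous trouvons x(t) = 2·exp(-3·t/2). De l'équation de la position x(t) = 2·exp(-3·t/2), nous substituons t = 2*log(3)/3 pour obtenir x = 2/3.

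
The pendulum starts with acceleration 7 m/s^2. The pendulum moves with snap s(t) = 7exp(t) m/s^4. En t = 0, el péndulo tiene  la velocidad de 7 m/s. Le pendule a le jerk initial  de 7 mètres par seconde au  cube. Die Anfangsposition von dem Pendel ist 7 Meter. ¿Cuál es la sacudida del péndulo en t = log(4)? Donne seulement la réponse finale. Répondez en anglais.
The answer is 28.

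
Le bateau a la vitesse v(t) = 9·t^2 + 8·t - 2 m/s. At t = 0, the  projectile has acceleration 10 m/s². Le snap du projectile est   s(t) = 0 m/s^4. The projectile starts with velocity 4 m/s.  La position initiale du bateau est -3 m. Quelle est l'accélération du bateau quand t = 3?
Pour résoudre ceci, nous devons prendre 1 dérivée de notre équation de la vitesse v(t) = 9·t^2 + 8·t - 2. La dérivée de la vitesse donne l'accélération: a(t) = 18·t + 8. De l'équation de l'accélération a(t) = 18·t + 8, nous substituons t = 3 pour obtenir a = 62.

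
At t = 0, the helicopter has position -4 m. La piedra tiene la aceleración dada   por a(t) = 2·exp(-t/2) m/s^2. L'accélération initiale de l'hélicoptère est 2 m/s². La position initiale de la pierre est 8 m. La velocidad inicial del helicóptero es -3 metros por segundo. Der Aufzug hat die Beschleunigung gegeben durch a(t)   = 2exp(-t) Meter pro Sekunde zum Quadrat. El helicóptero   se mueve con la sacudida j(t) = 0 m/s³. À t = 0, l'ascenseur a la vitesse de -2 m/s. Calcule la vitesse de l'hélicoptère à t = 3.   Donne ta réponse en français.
Nous devons intégrer notre équation du jerk j(t) = 0 2 fois. La primitive du jerk est l'accélération. En utilisant a(0) = 2, nous obtenons a(t) = 2. L'intégrale de l'accélération est la vitesse. En utilisant v(0) = -3, nous obtenons v(t) = 2·t - 3. Nous avons la vitesse v(t) = 2·t - 3. En substituant t = 3: v(3) = 3.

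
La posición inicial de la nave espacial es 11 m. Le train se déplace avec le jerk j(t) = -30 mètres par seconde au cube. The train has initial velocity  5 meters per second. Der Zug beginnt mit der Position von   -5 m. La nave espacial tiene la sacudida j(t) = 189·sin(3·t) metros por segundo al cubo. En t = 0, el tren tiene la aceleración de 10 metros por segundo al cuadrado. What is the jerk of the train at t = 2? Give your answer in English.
Using j(t) = -30 and substituting t = 2, we find j = -30.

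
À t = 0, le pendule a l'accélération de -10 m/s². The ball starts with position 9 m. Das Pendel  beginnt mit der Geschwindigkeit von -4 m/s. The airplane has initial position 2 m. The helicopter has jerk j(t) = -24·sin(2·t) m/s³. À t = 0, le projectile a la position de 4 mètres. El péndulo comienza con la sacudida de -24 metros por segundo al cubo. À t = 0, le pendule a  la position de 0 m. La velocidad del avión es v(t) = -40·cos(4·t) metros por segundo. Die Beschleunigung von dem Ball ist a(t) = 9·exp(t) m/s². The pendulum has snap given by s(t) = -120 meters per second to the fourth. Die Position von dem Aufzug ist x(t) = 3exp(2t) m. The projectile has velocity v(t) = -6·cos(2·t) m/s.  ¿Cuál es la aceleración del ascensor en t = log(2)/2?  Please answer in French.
Nous devons dériver notre équation de la position x(t) = 3·exp(2·t) 2 fois. En dérivant la position, nous obtenons la vitesse: v(t) = 6·exp(2·t). En prenant d/dt de v(t), nous trouvons a(t) = 12·exp(2·t). De l'équation de l'accélération a(t) = 12·exp(2·t), nous substituons t = log(2)/2 pour obtenir a = 24.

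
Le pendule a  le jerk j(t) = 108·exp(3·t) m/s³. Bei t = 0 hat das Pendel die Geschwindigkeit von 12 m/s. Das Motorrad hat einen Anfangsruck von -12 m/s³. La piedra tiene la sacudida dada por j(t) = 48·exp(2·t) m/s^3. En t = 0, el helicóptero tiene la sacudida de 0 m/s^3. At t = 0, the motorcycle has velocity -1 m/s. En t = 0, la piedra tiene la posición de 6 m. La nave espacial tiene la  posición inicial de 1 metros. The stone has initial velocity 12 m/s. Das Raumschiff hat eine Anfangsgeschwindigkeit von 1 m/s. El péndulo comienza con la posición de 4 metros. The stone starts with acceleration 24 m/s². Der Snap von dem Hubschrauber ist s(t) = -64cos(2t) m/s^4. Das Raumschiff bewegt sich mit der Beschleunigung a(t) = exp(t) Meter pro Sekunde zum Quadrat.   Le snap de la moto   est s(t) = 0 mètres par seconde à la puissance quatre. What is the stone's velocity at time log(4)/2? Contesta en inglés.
To solve this, we need to take 2 antiderivatives of our jerk equation j(t) = 48·exp(2·t). The integral of jerk is acceleration. Using a(0) = 24, we get a(t) = 24·exp(2·t). Integrating acceleration and using the initial condition v(0) = 12, we get v(t) = 12·exp(2·t). We have velocity v(t) = 12·exp(2·t). Substituting t = log(4)/2: v(log(4)/2) = 48.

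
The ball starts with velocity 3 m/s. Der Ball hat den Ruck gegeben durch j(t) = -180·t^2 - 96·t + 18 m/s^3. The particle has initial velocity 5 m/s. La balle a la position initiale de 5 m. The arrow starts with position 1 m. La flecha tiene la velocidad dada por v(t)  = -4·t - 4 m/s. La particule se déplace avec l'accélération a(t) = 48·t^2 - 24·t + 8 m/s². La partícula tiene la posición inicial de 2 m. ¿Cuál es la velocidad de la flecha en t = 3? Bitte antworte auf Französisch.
En utilisant v(t) = -4·t - 4 et en substituant t = 3, nous trouvons v = -16.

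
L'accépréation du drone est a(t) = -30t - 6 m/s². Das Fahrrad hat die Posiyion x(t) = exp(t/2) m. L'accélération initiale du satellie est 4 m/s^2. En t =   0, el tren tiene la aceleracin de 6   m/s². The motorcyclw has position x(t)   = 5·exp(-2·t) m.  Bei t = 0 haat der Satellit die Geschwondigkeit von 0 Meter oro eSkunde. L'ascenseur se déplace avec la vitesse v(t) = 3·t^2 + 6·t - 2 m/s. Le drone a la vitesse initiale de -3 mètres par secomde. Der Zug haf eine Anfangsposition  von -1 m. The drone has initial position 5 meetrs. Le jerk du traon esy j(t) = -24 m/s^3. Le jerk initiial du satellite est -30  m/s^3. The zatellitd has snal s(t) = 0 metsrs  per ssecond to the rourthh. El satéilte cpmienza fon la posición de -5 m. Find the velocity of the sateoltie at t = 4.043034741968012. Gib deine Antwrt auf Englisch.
We must find the integral of our snap equation s(t) = 0 3 times. Finding the antiderivative of s(t) and using j(0) = -30: j(t) = -30. Taking ∫j(t)dt and applying a(0) = 4, we find a(t) = 4 - 30·t. Taking ∫a(t)dt and applying v(0) = 0, we find v(t) = t·(4 - 15·t). We have velocity v(t) = t·(4 - 15·t). Substituting t = 4.043034741968012: v(4.043034741968012) = -229.019809903533.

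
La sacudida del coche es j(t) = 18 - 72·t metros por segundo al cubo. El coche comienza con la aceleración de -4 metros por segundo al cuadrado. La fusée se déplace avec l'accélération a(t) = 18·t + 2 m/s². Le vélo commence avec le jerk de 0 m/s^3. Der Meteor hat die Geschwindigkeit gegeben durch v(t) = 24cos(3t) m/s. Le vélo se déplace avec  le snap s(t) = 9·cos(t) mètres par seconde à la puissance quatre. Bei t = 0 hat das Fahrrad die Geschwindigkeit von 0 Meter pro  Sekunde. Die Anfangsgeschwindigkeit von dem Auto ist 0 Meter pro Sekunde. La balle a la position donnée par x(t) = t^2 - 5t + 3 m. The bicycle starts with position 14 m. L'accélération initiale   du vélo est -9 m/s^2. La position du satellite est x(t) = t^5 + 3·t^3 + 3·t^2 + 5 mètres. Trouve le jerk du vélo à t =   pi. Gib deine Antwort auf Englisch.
To find the answer, we compute 1 antiderivative of s(t) = 9·cos(t). Taking ∫s(t)dt and applying j(0) = 0, we find j(t) = 9·sin(t). Using j(t) = 9·sin(t) and substituting t = pi, we find j = 0.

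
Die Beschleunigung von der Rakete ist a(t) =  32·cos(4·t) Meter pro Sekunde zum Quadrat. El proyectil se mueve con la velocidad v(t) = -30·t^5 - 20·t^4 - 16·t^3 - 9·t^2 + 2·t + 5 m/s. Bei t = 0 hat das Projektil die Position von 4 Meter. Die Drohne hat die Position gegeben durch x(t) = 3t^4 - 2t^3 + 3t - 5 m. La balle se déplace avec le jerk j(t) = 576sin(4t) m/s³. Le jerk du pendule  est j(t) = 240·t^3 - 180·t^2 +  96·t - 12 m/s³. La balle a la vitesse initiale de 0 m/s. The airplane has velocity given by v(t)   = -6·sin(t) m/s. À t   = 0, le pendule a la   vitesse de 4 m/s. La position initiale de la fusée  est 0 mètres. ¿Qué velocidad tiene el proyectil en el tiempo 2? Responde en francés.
Nous avons la vitesse v(t) = -30·t^5 - 20·t^4 - 16·t^3 - 9·t^2 + 2·t + 5. En substituant t = 2: v(2) = -1435.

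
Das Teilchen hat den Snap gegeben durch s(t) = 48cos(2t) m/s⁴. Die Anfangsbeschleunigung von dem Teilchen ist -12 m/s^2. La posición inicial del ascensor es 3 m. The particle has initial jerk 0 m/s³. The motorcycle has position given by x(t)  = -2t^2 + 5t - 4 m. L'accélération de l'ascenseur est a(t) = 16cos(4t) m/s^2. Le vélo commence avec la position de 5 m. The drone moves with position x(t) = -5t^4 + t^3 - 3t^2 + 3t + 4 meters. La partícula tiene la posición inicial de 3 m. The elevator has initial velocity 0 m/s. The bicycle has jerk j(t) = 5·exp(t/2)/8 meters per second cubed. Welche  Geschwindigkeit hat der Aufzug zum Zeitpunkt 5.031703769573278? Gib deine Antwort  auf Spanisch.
Necesitamos integrar nuestra ecuación de la aceleración a(t) = 16·cos(4·t) 1 vez. Integrando la aceleración y usando la condición inicial v(0) = 0, obtenemos v(t) = 4·sin(4·t). Tenemos la velocidad v(t) = 4·sin(4·t). Sustituyendo t = 5.031703769573278: v(5.031703769573278) = 3.82890568566348.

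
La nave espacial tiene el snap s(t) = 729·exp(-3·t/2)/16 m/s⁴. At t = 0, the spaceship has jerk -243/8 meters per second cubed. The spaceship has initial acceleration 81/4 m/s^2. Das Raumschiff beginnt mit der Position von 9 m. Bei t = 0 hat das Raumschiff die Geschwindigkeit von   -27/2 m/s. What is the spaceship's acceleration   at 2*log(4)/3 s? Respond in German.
Ausgehend von dem Snap s(t) = 729·exp(-3·t/2)/16, nehmen wir 2 Stammfunktionen. Die Stammfunktion von dem Snap, mit j(0) = -243/8, ergibt den Ruck: j(t) = -243·exp(-3·t/2)/8. Die Stammfunktion von dem Ruck ist die Beschleunigung. Mit a(0) = 81/4 erhalten wir a(t) = 81·exp(-3·t/2)/4. Aus der Gleichung für die Beschleunigung a(t) = 81·exp(-3·t/2)/4, setzen wir t = 2*log(4)/3 ein und erhalten a = 81/16.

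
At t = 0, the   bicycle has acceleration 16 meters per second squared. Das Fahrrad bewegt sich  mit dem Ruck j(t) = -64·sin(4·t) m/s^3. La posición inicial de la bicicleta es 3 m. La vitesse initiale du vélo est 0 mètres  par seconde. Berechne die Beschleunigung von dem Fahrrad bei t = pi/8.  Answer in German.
Ausgehend von dem Ruck j(t) = -64·sin(4·t), nehmen wir 1 Stammfunktion. Die Stammfunktion von dem Ruck ist die Beschleunigung. Mit a(0) = 16 erhalten wir a(t) = 16·cos(4·t). Mit a(t) = 16·cos(4·t) und Einsetzen von t = pi/8, finden wir a = 0.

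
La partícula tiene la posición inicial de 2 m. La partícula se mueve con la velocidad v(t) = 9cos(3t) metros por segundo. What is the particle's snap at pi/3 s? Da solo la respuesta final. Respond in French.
La réponse est 0.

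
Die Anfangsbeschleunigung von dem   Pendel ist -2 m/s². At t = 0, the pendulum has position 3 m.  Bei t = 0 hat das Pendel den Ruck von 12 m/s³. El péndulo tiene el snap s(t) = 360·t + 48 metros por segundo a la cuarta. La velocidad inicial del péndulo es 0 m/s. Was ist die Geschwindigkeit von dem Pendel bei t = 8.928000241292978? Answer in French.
En partant du snap s(t) = 360·t + 48, nous prenons 3 intégrales. En intégrant le snap et en utilisant la condition initiale j(0) = 12, nous obtenons j(t) = 180·t^2 + 48·t + 12. La primitive du jerk est l'accélération. En utilisant a(0) = -2, nous obtenons a(t) = 60·t^3 + 24·t^2 + 12·t - 2. La primitive de l'accélération est la vitesse. En utilisant v(0) = 0, nous obtenons v(t) = t·(15·t^3 + 8·t^2 + 6·t - 2). Nous avons la vitesse v(t) = t·(15·t^3 + 8·t^2 + 6·t - 2). En substituant t = 8.928000241292978: v(8.928000241292978) = 101456.868861047.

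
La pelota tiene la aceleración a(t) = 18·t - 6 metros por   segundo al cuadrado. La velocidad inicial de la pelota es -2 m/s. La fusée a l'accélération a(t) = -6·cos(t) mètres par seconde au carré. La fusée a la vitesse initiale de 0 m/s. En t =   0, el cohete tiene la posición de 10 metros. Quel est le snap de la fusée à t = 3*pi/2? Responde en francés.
En partant de l'accélération a(t) = -6·cos(t), nous prenons 2 dérivées. En dérivant l'accélération, nous obtenons le jerk: j(t) = 6·sin(t). En dérivant le jerk, nous obtenons le snap: s(t) = 6·cos(t). Nous avons le snap s(t) = 6·cos(t). En substituant t = 3*pi/2: s(3*pi/2) = 0.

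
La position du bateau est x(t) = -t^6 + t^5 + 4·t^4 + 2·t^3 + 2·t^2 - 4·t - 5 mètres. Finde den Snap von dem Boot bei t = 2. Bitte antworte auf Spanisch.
Debemos derivar nuestra ecuación de la posición x(t) = -t^6 + t^5 + 4·t^4 + 2·t^3 + 2·t^2 - 4·t - 5 4 veces. Tomando d/dt de x(t), encontramos v(t) = -6·t^5 + 5·t^4 + 16·t^3 + 6·t^2 + 4·t - 4. Derivando la velocidad, obtenemos la aceleración: a(t) = -30·t^4 + 20·t^3 + 48·t^2 + 12·t + 4. La derivada de la aceleración da la sacudida: j(t) = -120·t^3 + 60·t^2 + 96·t + 12. Derivando la sacudida, obtenemos el snap: s(t) = -360·t^2 + 120·t + 96. Tenemos el snap s(t) = -360·t^2 + 120·t + 96. Sustituyendo t = 2: s(2) = -1104.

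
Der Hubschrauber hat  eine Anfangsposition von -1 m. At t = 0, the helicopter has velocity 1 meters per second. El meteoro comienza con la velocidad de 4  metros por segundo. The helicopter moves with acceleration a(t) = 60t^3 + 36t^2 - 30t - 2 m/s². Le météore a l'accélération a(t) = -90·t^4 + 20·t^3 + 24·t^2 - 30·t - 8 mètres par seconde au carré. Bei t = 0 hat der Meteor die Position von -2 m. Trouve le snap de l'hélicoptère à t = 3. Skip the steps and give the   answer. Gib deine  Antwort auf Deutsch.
s(3) = 1152.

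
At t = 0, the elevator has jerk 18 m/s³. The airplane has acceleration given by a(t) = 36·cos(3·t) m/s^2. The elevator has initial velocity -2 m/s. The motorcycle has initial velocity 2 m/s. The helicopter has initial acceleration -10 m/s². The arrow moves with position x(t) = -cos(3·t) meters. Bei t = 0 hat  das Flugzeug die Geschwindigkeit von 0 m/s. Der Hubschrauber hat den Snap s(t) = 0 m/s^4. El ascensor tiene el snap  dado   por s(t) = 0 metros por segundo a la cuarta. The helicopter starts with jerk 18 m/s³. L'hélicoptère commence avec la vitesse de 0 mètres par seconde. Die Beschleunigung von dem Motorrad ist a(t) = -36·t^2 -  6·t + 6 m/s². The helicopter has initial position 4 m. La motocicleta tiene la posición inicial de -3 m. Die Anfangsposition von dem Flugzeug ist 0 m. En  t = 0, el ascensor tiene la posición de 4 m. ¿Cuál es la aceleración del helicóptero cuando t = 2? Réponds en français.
Nous devons intégrer notre équation du snap s(t) = 0 2 fois. En prenant ∫s(t)dt et en appliquant j(0) = 18, nous trouvons j(t) = 18. La primitive du jerk, avec a(0) = -10, donne l'accélération: a(t) = 18·t - 10. Nous avons l'accélération a(t) = 18·t - 10. En substituant t = 2: a(2) = 26.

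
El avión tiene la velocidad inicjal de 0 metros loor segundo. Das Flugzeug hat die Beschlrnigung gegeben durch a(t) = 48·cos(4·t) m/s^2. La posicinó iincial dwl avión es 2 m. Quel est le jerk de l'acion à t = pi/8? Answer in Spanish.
Debemos derivar nuestra ecuación de la aceleración a(t) = 48·cos(4·t) 1 vez. Tomando d/dt de a(t), encontramos j(t) = -192·sin(4·t). Usando j(t) = -192·sin(4·t) y sustituyendo t = pi/8, encontramos j = -192.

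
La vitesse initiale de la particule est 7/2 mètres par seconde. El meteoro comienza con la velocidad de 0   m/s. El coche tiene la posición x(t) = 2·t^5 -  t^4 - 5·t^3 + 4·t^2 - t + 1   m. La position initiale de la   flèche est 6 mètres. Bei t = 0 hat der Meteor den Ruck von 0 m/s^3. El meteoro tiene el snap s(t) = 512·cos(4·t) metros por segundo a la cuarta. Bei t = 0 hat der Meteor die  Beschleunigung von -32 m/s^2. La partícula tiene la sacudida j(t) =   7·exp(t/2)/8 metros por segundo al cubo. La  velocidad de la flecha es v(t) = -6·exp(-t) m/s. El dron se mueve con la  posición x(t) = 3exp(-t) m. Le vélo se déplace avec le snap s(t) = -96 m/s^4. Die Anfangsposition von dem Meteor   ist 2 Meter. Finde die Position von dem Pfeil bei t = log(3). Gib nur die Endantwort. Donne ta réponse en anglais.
The position at t = log(3) is x = 2.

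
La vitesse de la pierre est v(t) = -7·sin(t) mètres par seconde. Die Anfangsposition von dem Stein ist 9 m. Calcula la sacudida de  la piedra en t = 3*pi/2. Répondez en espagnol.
Partiendo de la velocidad v(t) = -7·sin(t), tomamos 2 derivadas. Derivando la velocidad, obtenemos la aceleración: a(t) = -7·cos(t). Tomando d/dt de a(t), encontramos j(t) = 7·sin(t). De la ecuación de la sacudida j(t) = 7·sin(t), sustituimos t = 3*pi/2 para obtener j = -7.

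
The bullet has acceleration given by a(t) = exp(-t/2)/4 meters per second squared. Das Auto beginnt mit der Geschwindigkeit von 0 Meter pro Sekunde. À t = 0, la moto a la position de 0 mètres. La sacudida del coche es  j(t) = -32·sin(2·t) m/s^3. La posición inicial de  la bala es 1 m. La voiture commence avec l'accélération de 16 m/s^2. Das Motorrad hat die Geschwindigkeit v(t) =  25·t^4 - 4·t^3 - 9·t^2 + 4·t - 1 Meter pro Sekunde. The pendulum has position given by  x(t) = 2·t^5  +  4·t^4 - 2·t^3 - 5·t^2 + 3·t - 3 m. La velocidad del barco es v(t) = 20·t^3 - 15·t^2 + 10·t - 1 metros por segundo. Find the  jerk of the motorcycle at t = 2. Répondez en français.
En partant de la vitesse v(t) = 25·t^4 - 4·t^3 - 9·t^2 + 4·t - 1, nous prenons 2 dérivées. En prenant d/dt de v(t), nous trouvons a(t) = 100·t^3 - 12·t^2 - 18·t + 4. En prenant d/dt de a(t), nous trouvons j(t) = 300·t^2 - 24·t - 18. En utilisant j(t) = 300·t^2 - 24·t - 18 et en substituant t = 2, nous trouvons j = 1134.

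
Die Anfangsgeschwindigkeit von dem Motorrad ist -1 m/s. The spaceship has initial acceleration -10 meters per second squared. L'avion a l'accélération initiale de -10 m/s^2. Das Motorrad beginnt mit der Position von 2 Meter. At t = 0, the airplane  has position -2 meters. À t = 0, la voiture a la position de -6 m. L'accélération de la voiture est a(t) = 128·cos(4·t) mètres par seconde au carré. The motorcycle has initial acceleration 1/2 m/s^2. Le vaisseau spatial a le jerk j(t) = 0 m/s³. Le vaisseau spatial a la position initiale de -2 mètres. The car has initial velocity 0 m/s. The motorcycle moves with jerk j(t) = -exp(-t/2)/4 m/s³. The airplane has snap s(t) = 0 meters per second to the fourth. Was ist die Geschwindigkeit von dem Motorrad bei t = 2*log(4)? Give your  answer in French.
En partant du jerk j(t) = -exp(-t/2)/4, nous prenons 2 primitives. L'intégrale du jerk est l'accélération. En utilisant a(0) = 1/2, nous obtenons a(t) = exp(-t/2)/2. La primitive de l'accélération, avec v(0) = -1, donne la vitesse: v(t) = -exp(-t/2). Nous avons la vitesse v(t) = -exp(-t/2). En substituant t = 2*log(4): v(2*log(4)) = -1/4.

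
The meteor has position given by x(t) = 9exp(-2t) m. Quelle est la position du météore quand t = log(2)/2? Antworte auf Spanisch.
Usando x(t) = 9·exp(-2·t) y sustituyendo t = log(2)/2, encontramos x = 9/2.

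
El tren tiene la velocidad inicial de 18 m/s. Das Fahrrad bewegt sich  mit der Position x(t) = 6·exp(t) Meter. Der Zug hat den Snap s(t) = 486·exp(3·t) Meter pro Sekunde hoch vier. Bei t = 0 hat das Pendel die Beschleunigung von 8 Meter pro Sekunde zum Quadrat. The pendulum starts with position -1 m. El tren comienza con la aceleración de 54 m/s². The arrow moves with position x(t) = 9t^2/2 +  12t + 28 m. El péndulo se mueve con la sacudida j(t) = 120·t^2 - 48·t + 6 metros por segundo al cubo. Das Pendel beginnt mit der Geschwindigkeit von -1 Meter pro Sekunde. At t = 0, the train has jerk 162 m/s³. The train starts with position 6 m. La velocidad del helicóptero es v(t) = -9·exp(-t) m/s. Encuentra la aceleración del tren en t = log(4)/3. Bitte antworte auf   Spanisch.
Debemos encontrar la antiderivada de nuestra ecuación del snap s(t) = 486·exp(3·t) 2 veces. La antiderivada del snap, con j(0) = 162, da la sacudida: j(t) = 162·exp(3·t). Tomando ∫j(t)dt y aplicando a(0) = 54, encontramos a(t) = 54·exp(3·t). De la ecuación de la aceleración a(t) = 54·exp(3·t), sustituimos t = log(4)/3 para obtener a = 216.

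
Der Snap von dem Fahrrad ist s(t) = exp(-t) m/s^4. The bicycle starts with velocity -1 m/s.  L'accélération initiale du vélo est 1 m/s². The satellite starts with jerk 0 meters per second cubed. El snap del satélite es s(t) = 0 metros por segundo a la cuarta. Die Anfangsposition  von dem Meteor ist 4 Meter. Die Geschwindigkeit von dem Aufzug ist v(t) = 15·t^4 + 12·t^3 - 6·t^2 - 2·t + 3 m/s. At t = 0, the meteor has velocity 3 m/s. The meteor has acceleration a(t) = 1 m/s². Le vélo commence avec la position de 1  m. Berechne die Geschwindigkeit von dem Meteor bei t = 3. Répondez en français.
Nous devons trouver l'intégrale de notre équation de l'accélération a(t) = 1 1 fois. La primitive de l'accélération, avec v(0) = 3, donne la vitesse: v(t) = t + 3. Nous avons la vitesse v(t) = t + 3. En substituant t = 3: v(3) = 6.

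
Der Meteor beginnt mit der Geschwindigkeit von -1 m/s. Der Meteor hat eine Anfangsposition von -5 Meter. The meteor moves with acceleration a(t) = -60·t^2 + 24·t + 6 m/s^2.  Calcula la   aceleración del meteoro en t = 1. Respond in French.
En utilisant a(t) = -60·t^2 + 24·t + 6 et en substituant t = 1, nous trouvons a = -30.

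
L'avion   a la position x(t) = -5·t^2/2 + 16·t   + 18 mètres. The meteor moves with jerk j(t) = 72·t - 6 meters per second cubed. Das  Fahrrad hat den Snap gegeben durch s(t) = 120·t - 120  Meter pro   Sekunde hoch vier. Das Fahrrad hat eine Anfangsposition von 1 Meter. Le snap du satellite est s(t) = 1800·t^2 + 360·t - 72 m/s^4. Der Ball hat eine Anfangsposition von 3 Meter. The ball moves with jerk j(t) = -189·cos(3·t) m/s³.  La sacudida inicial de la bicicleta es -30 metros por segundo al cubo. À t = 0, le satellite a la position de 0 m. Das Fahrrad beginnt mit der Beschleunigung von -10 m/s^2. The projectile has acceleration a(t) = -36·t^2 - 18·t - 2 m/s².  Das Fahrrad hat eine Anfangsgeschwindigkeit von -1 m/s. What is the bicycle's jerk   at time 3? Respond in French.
Pour résoudre ceci, nous devons prendre 1 intégrale de notre équation du snap s(t) = 120·t - 120. En intégrant le snap et en utilisant la condition initiale j(0) = -30, nous obtenons j(t) = 60·t^2 - 120·t - 30. Nous avons le jerk j(t) = 60·t^2 - 120·t - 30. En substituant t = 3: j(3) = 150.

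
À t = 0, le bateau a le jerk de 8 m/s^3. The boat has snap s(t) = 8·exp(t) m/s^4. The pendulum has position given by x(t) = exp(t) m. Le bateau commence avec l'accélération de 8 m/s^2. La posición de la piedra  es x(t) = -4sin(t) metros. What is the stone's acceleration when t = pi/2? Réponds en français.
Pour résoudre ceci, nous devons prendre 2 dérivées de notre équation de la position x(t) = -4·sin(t). En prenant d/dt de x(t), nous trouvons v(t) = -4·cos(t). En prenant d/dt de v(t), nous trouvons a(t) = 4·sin(t). Nous avons l'accélération a(t) = 4·sin(t). En substituant t = pi/2: a(pi/2) = 4.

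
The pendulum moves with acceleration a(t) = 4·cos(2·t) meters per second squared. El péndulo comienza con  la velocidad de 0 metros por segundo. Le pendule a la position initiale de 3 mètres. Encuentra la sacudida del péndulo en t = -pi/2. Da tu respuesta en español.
Para resolver esto, necesitamos tomar 1 derivada de nuestra ecuación de la aceleración a(t) = 4·cos(2·t). Tomando d/dt de a(t), encontramos j(t) = -8·sin(2·t). Usando j(t) = -8·sin(2·t) y sustituyendo t = -pi/2, encontramos j = 0.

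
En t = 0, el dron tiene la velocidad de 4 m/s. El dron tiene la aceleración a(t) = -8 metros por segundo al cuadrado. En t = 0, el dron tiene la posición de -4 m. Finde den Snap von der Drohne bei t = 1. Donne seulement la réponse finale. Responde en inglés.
At t = 1, s = 0.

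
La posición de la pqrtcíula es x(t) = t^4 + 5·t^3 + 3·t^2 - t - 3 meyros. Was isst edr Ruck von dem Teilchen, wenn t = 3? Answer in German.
Ausgehend von der Position x(t) = t^4 + 5·t^3 + 3·t^2 - t - 3, nehmen wir 3 Ableitungen. Die Ableitung von der Position ergibt die Geschwindigkeit: v(t) = 4·t^3 + 15·t^2 + 6·t - 1. Durch Ableiten von der Geschwindigkeit erhalten wir die Beschleunigung: a(t) = 12·t^2 + 30·t + 6. Mit d/dt von a(t) finden wir j(t) = 24·t + 30. Wir haben den Ruck j(t) = 24·t + 30. Durch Einsetzen von t = 3: j(3) = 102.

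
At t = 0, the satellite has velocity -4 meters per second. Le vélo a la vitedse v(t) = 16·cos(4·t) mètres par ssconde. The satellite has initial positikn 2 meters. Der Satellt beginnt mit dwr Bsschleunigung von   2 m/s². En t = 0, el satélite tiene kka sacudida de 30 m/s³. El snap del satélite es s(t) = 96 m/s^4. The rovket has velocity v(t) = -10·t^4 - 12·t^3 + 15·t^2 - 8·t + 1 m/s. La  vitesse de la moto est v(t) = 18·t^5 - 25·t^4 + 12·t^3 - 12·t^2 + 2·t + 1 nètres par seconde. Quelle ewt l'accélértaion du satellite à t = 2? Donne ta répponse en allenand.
Wir müssen das Integral unserer Gleichung für den Snap s(t) = 96 2-mal finden. Durch Integration von dem Snap und Verwendung der Anfangsbedingung j(0) = 30, erhalten wir j(t) = 96·t + 30. Durch Integration von dem Ruck und Verwendung der Anfangsbedingung a(0) = 2, erhalten wir a(t) = 48·t^2 + 30·t + 2. Wir haben die Beschleunigung a(t) = 48·t^2 + 30·t + 2. Durch Einsetzen von t = 2: a(2) = 254.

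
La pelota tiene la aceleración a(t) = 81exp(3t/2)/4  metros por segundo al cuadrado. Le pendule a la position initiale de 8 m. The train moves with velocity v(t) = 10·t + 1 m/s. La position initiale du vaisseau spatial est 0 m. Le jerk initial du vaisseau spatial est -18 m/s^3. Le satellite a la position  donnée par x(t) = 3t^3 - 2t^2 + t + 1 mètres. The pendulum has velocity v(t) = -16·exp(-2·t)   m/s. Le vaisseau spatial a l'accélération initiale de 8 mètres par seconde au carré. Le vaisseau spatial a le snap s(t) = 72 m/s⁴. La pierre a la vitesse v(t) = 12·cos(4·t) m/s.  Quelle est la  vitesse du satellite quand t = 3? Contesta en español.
Para resolver esto, necesitamos tomar 1 derivada de nuestra ecuación de la posición x(t) = 3·t^3 - 2·t^2 + t + 1. La derivada de la posición da la velocidad: v(t) = 9·t^2 - 4·t + 1. Usando v(t) = 9·t^2 - 4·t + 1 y sustituyendo t = 3, encontramos v = 70.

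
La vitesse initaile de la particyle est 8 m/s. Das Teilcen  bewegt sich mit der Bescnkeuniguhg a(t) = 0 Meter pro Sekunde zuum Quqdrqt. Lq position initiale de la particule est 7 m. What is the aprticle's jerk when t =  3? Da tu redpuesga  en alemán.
Ausgehend von der Beschleunigung a(t) = 0, nehmen wir 1 Ableitung. Mit d/dt von a(t) finden wir j(t) = 0. Aus der Gleichung für den Ruck j(t) = 0, setzen wir t = 3 ein und erhalten j = 0.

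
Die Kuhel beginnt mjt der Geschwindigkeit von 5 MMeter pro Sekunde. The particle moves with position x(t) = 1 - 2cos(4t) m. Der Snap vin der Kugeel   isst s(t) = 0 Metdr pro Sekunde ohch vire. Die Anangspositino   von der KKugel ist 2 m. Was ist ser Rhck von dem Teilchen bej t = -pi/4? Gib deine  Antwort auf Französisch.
Pour résoudre ceci, nous devons prendre 3 dérivées de notre équation de la position x(t) = 1 - 2·cos(4·t). La dérivée de la position donne la vitesse: v(t) = 8·sin(4·t). En dérivant la vitesse, nous obtenons l'accélération: a(t) = 32·cos(4·t). La dérivée de l'accélération donne le jerk: j(t) = -128·sin(4·t). En utilisant j(t) = -128·sin(4·t) et en substituant t = -pi/4, nous trouvons j = 0.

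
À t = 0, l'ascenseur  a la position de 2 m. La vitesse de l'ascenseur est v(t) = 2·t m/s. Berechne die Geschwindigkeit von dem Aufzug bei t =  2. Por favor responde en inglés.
From the given velocity equation v(t) = 2·t, we substitute t = 2 to get v = 4.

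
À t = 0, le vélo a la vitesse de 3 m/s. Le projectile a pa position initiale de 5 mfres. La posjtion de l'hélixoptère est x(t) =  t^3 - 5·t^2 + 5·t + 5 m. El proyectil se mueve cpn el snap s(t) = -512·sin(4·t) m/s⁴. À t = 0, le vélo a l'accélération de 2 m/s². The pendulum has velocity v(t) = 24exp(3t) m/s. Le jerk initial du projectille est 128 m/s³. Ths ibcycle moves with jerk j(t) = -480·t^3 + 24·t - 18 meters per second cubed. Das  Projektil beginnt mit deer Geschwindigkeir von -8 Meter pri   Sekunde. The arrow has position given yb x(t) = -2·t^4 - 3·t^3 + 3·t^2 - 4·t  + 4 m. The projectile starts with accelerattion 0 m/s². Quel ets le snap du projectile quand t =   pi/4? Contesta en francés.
En utilisant s(t) = -512·sin(4·t) et en substituant t = pi/4, nous trouvons s = 0.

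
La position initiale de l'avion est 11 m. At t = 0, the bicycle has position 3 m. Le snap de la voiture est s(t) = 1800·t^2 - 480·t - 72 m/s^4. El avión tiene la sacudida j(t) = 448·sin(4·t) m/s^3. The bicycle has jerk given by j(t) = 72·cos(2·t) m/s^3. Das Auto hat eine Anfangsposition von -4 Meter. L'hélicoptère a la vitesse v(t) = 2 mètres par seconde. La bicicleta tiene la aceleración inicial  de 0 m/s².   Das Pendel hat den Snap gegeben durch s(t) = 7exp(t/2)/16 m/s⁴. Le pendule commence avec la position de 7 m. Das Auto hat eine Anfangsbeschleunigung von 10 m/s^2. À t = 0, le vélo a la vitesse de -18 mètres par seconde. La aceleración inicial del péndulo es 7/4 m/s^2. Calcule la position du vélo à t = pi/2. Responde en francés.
Nous devons trouver la primitive de notre équation du jerk j(t) = 72·cos(2·t) 3 fois. L'intégrale du jerk est l'accélération. En utilisant a(0) = 0, nous obtenons a(t) = 36·sin(2·t). En prenant ∫a(t)dt et en appliquant v(0) = -18, nous trouvons v(t) = -18·cos(2·t). L'intégrale de la vitesse, avec x(0) = 3, donne la position: x(t) = 3 - 9·sin(2·t). Nous avons la position x(t) = 3 - 9·sin(2·t). En substituant t = pi/2: x(pi/2) = 3.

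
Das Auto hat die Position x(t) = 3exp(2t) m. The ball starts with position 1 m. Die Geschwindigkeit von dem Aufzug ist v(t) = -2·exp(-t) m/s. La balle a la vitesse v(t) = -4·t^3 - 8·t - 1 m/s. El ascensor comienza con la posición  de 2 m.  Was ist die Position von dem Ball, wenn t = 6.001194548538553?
Ausgehend von der Geschwindigkeit v(t) = -4·t^3 - 8·t - 1, nehmen wir 1 Stammfunktion. Durch Integration von der Geschwindigkeit und Verwendung der Anfangsbedingung x(0) = 1, erhalten wir x(t) = -t^4 - 4·t^2 - t + 1. Aus der Gleichung für die Position x(t) = -t^4 - 4·t^2 - t + 1, setzen wir t = 6.001194548538553 ein und erhalten x = -1446.09093678478.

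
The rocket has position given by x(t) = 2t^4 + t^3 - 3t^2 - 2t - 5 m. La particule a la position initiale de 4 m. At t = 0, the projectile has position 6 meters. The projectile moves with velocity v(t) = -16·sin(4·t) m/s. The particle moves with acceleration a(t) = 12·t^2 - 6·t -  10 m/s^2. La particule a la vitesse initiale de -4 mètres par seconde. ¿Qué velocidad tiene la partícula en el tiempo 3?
Para resolver esto, necesitamos tomar 1 antiderivada de nuestra ecuación de la aceleración a(t) = 12·t^2 - 6·t - 10. Tomando ∫a(t)dt y aplicando v(0) = -4, encontramos v(t) = 4·t^3 - 3·t^2 - 10·t - 4. De la ecuación de la velocidad v(t) = 4·t^3 - 3·t^2 - 10·t - 4, sustituimos t = 3 para obtener v = 47.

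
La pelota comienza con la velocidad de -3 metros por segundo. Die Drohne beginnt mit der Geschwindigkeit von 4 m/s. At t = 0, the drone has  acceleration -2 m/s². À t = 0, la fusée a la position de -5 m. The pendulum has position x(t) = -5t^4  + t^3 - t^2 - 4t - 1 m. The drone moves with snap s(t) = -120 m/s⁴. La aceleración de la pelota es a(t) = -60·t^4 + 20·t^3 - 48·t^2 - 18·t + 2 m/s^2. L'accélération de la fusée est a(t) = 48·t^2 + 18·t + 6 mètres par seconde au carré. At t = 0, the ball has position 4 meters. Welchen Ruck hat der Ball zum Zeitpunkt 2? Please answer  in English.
Starting from acceleration a(t) = -60·t^4 + 20·t^3 - 48·t^2 - 18·t + 2, we take 1 derivative. The derivative of acceleration gives jerk: j(t) = -240·t^3 + 60·t^2 - 96·t - 18. We have jerk j(t) = -240·t^3 + 60·t^2 - 96·t - 18. Substituting t = 2: j(2) = -1890.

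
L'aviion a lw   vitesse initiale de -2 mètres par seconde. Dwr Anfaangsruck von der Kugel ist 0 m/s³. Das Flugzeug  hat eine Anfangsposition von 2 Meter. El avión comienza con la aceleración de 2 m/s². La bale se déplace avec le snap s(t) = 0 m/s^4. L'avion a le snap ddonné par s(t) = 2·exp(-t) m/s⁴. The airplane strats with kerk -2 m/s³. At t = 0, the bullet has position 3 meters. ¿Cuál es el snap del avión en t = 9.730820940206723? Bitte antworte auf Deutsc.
Wir haben den Snap s(t) = 2·exp(-t). Durch Einsetzen von t = 9.730820940206723: s(9.730820940206723) = 0.000118846981784492.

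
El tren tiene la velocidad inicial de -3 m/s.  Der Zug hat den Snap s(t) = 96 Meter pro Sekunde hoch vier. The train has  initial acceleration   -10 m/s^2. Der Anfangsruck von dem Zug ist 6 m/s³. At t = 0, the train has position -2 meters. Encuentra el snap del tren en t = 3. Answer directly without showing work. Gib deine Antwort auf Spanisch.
s(3) = 96.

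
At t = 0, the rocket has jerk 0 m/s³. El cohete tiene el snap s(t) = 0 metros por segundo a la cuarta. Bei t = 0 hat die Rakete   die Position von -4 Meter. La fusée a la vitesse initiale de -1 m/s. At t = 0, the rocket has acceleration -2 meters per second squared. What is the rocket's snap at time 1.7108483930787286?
From the given snap equation s(t) = 0, we substitute t = 1.7108483930787286 to get s = 0.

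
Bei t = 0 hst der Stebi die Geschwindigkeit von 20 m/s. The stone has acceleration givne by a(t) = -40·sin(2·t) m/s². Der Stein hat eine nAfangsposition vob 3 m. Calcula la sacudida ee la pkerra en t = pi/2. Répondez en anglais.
To solve this, we need to take 1 derivative of our acceleration equation a(t) = -40·sin(2·t). Differentiating acceleration, we get jerk: j(t) = -80·cos(2·t). From the given jerk equation j(t) = -80·cos(2·t), we substitute t = pi/2 to get j = 80.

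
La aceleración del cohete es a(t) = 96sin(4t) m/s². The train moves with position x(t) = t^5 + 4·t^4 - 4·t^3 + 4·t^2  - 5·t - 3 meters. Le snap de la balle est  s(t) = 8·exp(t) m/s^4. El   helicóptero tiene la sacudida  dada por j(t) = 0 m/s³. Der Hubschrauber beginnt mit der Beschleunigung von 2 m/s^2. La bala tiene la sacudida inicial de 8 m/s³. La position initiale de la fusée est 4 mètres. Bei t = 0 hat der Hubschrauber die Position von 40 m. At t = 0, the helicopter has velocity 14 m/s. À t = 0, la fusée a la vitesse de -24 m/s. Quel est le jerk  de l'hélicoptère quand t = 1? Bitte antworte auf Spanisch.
Usando j(t) = 0 y sustituyendo t = 1, encontramos j = 0.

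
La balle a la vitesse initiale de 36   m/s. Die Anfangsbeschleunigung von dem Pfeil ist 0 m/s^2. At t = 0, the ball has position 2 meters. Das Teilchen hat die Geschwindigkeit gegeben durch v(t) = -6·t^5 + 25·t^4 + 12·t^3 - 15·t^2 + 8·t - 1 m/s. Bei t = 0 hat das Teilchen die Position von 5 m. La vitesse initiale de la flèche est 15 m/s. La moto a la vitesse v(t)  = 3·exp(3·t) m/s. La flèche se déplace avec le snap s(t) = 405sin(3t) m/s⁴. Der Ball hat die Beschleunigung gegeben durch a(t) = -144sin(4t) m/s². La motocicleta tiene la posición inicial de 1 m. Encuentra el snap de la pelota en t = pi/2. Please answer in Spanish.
Debemos derivar nuestra ecuación de la aceleración a(t) = -144·sin(4·t) 2 veces. Tomando d/dt de a(t), encontramos j(t) = -576·cos(4·t). Tomando d/dt de j(t), encontramos s(t) = 2304·sin(4·t). Usando s(t) = 2304·sin(4·t) y sustituyendo t = pi/2, encontramos s = 0.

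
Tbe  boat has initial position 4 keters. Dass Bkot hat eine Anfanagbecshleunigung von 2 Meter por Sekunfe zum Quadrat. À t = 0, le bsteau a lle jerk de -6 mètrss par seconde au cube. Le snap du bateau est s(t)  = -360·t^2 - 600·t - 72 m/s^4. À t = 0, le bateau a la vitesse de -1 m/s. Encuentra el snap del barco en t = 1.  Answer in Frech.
En utilisant s(t) = -360·t^2 - 600·t - 72 et en substituant t = 1, nous trouvons s = -1032.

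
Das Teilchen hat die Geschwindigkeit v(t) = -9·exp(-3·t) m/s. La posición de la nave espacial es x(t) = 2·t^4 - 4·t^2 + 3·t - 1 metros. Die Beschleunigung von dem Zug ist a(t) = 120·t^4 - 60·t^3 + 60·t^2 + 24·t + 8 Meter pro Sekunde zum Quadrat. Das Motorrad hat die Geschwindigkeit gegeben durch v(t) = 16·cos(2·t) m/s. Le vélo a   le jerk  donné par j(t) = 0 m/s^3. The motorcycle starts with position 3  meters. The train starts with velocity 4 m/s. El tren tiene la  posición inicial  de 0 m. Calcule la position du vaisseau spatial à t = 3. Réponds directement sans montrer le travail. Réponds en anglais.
At t = 3, x = 134.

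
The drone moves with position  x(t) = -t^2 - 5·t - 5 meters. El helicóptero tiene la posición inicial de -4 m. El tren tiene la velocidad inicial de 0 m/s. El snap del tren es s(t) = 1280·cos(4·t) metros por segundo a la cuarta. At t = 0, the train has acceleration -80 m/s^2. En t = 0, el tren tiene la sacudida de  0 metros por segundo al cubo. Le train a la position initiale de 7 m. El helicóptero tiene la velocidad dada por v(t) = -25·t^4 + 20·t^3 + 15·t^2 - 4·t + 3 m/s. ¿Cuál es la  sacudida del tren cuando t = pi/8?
Necesitamos integrar nuestra ecuación del snap s(t) = 1280·cos(4·t) 1 vez. La integral del snap, con j(0) = 0, da la sacudida: j(t) = 320·sin(4·t). De la ecuación de la sacudida j(t) = 320·sin(4·t), sustituimos t = pi/8 para obtener j = 320.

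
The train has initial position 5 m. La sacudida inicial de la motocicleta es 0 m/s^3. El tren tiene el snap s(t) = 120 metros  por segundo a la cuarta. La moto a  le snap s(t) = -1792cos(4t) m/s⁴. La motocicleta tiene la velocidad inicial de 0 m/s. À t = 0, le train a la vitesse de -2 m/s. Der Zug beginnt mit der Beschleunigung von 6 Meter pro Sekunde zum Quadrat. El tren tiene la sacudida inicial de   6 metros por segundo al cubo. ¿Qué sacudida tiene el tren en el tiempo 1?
Partiendo del snap s(t) = 120, tomamos 1 antiderivada. Tomando ∫s(t)dt y aplicando j(0) = 6, encontramos j(t) = 120·t + 6. Tenemos la sacudida j(t) = 120·t + 6. Sustituyendo t = 1: j(1) = 126.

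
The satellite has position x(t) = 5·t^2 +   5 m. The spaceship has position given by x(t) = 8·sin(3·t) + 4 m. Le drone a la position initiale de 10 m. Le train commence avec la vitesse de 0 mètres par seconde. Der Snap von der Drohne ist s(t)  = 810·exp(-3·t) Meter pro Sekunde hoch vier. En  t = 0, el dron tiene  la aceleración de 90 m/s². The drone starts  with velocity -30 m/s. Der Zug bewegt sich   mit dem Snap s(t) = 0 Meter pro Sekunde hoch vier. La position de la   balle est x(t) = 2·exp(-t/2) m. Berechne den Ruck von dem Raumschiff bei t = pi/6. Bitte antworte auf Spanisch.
Debemos derivar nuestra ecuación de la posición x(t) = 8·sin(3·t) + 4 3 veces. Derivando la posición, obtenemos la velocidad: v(t) = 24·cos(3·t). Derivando la velocidad, obtenemos la aceleración: a(t) = -72·sin(3·t). Tomando d/dt de a(t), encontramos j(t) = -216·cos(3·t). Usando j(t) = -216·cos(3·t) y sustituyendo t = pi/6, encontramos j = 0.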